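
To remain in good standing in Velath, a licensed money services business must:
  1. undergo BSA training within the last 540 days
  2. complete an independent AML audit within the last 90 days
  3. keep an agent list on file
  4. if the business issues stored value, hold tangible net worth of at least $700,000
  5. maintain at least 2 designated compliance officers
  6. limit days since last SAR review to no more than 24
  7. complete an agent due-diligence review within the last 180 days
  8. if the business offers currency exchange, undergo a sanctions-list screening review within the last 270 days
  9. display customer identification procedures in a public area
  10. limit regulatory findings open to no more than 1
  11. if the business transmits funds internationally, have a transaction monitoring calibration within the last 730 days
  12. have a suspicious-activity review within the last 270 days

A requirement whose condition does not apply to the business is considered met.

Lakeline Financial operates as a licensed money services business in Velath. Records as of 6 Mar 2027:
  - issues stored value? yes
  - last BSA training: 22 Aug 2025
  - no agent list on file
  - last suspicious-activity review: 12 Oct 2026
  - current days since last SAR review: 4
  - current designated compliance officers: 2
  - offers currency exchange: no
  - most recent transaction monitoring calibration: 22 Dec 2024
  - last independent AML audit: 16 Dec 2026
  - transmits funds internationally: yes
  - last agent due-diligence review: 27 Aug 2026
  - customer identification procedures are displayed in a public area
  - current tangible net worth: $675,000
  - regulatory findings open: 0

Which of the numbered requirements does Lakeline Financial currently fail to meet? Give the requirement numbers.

1, 3, 4, 7, 11

1. BSA training 561 days ago vs limit 540 → not met
2. independent AML audit 80 days ago vs limit 90 → met
3. agent list absent → not met
4. condition 'issues stored value' holds; tangible net worth $675,000 < $700,000 → not met
5. designated compliance officers 2 ≥ 2 → met
6. days since last SAR review 4 ≤ 24 → met
7. agent due-diligence review 191 days ago vs limit 180 → not met
8. condition 'offers currency exchange' does not hold → requirement n/a → met
9. customer identification procedures present → met
10. regulatory findings open 0 ≤ 1 → met
11. condition 'transmits funds internationally' holds; transaction monitoring calibration 804 days ago vs limit 730 → not met
12. suspicious-activity review 145 days ago vs limit 270 → met
Not met: 1, 3, 4, 7, 11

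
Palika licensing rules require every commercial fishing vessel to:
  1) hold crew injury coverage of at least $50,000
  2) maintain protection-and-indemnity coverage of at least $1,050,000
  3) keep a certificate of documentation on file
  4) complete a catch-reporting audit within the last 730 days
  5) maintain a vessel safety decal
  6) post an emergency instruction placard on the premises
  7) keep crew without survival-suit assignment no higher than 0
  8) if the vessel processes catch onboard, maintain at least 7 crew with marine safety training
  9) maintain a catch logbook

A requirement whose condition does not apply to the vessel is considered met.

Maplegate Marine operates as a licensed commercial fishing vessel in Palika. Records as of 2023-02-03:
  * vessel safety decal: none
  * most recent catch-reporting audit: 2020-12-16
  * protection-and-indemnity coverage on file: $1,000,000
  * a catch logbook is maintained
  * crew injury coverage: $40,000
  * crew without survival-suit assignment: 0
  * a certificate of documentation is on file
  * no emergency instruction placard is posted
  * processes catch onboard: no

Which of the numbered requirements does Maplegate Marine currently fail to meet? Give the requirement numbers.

1, 2, 4, 5, 6

1. crew injury coverage $40,000 < $50,000 → not met
2. protection-and-indemnity coverage $1,000,000 < $1,050,000 → not met
3. certificate of documentation present → met
4. catch-reporting audit 779 days ago vs limit 730 → not met
5. vessel safety decal absent → not met
6. emergency instruction placard absent → not met
7. crew without survival-suit assignment 0 ≤ 0 → met
8. condition 'processes catch onboard' does not hold → requirement n/a → met
9. catch logbook present → met
Not met: 1, 2, 4, 5, 6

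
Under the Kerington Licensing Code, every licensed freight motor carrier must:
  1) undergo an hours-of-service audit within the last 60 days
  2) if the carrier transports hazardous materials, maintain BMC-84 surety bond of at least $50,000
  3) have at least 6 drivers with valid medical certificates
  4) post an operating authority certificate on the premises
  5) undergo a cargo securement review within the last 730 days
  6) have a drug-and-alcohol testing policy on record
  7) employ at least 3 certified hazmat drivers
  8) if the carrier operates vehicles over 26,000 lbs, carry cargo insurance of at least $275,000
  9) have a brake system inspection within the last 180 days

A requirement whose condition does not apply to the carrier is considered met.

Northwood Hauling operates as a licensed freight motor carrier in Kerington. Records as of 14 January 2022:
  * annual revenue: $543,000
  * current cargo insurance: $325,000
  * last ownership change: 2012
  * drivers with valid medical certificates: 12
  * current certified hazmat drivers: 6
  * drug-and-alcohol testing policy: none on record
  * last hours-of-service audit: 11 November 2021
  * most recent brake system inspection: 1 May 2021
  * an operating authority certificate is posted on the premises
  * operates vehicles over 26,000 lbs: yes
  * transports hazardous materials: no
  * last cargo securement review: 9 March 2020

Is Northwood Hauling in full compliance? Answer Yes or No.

1. hours-of-service audit 64 days ago vs limit 60 → not met
2. condition 'transports hazardous materials' does not hold → requirement n/a → met
3. drivers with valid medical certificates 12 ≥ 6 → met
4. operating authority certificate present → met
5. cargo securement review 676 days ago vs limit 730 → met
6. drug-and-alcohol testing policy absent → not met
7. certified hazmat drivers 6 ≥ 3 → met
8. condition 'operates vehicles over 26,000 lbs' holds; cargo insurance $325,000 ≥ $275,000 → met
9. brake system inspection 258 days ago vs limit 180 → not met
Not met: 1, 6, 9

No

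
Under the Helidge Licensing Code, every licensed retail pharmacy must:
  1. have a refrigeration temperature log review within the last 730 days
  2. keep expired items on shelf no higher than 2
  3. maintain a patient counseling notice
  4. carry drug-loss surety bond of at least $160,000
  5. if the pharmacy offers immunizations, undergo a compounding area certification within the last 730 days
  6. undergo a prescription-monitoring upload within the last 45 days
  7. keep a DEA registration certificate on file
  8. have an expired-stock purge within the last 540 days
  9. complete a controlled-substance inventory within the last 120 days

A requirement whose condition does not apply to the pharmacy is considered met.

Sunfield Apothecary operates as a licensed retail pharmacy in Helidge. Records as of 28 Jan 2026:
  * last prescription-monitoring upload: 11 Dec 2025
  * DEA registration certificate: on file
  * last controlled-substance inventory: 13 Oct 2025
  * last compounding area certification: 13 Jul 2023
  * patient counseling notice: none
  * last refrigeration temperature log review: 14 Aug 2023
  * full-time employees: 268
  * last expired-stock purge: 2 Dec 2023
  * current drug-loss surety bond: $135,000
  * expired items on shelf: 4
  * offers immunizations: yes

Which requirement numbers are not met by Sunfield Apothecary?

1. refrigeration temperature log review 898 days ago vs limit 730 → not met
2. expired items on shelf 4 > 2 → not met
3. patient counseling notice absent → not met
4. drug-loss surety bond $135,000 < $160,000 → not met
5. condition 'offers immunizations' holds; compounding area certification 930 days ago vs limit 730 → not met
6. prescription-monitoring upload 48 days ago vs limit 45 → not met
7. DEA registration certificate present → met
8. expired-stock purge 788 days ago vs limit 540 → not met
9. controlled-substance inventory 107 days ago vs limit 120 → met
Not met: 1, 2, 3, 4, 5, 6, 8

1, 2, 3, 4, 5, 6, 8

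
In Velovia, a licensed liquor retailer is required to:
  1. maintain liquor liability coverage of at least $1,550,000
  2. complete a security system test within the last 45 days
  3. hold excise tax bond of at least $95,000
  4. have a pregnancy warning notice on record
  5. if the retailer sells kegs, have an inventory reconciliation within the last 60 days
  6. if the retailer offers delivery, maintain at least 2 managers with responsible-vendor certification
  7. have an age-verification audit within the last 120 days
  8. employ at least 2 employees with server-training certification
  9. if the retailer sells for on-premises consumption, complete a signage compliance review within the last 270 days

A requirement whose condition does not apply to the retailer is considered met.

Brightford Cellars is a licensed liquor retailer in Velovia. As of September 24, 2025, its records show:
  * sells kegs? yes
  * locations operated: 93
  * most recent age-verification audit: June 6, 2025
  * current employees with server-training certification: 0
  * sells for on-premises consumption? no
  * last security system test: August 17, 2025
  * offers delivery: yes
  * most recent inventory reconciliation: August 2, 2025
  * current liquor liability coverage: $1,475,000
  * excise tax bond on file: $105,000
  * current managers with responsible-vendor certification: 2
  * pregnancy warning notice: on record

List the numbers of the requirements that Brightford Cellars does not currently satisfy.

1. liquor liability coverage $1,475,000 < $1,550,000 → not met
2. security system test 38 days ago vs limit 45 → met
3. excise tax bond $105,000 ≥ $95,000 → met
4. pregnancy warning notice present → met
5. condition 'sells kegs' holds; inventory reconciliation 53 days ago vs limit 60 → met
6. condition 'offers delivery' holds; managers with responsible-vendor certification 2 ≥ 2 → met
7. age-verification audit 110 days ago vs limit 120 → met
8. employees with server-training certification 0 < 2 → not met
9. condition 'sells for on-premises consumption' does not hold → requirement n/a → met
Not met: 1, 8

1, 8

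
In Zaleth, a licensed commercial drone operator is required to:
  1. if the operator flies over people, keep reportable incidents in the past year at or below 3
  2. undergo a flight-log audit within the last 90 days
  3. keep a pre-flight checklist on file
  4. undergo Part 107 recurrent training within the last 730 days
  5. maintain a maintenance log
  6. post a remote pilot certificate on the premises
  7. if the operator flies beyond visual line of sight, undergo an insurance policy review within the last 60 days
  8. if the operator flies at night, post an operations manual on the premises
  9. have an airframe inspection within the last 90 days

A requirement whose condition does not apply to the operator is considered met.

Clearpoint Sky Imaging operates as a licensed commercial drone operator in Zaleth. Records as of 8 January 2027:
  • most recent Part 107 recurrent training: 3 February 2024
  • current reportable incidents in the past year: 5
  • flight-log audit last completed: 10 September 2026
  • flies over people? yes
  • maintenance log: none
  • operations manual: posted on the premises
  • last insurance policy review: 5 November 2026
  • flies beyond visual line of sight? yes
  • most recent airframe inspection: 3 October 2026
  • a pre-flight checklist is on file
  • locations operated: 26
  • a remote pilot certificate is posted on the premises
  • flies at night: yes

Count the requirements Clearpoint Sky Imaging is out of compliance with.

1. condition 'flies over people' holds; reportable incidents in the past year 5 > 3 → not met
2. flight-log audit 120 days ago vs limit 90 → not met
3. pre-flight checklist present → met
4. Part 107 recurrent training 1070 days ago vs limit 730 → not met
5. maintenance log absent → not met
6. remote pilot certificate present → met
7. condition 'flies beyond visual line of sight' holds; insurance policy review 64 days ago vs limit 60 → not met
8. condition 'flies at night' holds; operations manual present → met
9. airframe inspection 97 days ago vs limit 90 → not met
Not met: 6 of 9

6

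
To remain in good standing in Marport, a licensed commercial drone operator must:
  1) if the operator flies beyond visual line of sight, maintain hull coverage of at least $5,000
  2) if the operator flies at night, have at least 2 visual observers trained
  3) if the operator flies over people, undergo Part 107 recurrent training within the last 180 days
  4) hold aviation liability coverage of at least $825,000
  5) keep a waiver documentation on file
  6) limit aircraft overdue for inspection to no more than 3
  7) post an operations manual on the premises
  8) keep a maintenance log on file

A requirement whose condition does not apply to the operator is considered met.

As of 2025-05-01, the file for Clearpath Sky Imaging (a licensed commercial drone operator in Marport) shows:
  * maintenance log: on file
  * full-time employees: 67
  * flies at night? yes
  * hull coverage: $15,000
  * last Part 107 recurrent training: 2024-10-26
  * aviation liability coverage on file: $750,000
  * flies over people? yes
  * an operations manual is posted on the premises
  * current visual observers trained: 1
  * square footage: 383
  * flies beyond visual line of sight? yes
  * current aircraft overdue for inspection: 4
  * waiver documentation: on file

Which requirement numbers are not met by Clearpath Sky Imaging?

2, 3, 4, 6

1. condition 'flies beyond visual line of sight' holds; hull coverage $15,000 ≥ $5,000 → met
2. condition 'flies at night' holds; visual observers trained 1 < 2 → not met
3. condition 'flies over people' holds; Part 107 recurrent training 187 days ago vs limit 180 → not met
4. aviation liability coverage $750,000 < $825,000 → not met
5. waiver documentation present → met
6. aircraft overdue for inspection 4 > 3 → not met
7. operations manual present → met
8. maintenance log present → met
Not met: 2, 3, 4, 6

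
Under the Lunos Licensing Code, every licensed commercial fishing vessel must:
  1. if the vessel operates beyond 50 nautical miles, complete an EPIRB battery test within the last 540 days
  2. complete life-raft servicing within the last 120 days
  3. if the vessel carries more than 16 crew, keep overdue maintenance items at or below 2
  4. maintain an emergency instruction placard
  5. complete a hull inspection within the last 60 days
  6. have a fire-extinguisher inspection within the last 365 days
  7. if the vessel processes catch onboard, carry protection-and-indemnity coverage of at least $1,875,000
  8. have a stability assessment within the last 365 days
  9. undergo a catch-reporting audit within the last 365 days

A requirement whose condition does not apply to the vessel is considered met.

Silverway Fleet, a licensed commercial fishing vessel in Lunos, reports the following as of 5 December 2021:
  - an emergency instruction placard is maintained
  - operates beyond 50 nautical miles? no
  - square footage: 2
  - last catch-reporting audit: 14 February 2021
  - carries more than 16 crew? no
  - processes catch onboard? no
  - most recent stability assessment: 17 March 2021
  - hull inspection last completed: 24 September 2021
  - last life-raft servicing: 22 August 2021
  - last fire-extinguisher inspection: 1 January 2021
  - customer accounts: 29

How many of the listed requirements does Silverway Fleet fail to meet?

1. condition 'operates beyond 50 nautical miles' does not hold → requirement n/a → met
2. life-raft servicing 105 days ago vs limit 120 → met
3. condition 'carries more than 16 crew' does not hold → requirement n/a → met
4. emergency instruction placard present → met
5. hull inspection 72 days ago vs limit 60 → not met
6. fire-extinguisher inspection 338 days ago vs limit 365 → met
7. condition 'processes catch onboard' does not hold → requirement n/a → met
8. stability assessment 263 days ago vs limit 365 → met
9. catch-reporting audit 294 days ago vs limit 365 → met
Not met: 1 of 9

1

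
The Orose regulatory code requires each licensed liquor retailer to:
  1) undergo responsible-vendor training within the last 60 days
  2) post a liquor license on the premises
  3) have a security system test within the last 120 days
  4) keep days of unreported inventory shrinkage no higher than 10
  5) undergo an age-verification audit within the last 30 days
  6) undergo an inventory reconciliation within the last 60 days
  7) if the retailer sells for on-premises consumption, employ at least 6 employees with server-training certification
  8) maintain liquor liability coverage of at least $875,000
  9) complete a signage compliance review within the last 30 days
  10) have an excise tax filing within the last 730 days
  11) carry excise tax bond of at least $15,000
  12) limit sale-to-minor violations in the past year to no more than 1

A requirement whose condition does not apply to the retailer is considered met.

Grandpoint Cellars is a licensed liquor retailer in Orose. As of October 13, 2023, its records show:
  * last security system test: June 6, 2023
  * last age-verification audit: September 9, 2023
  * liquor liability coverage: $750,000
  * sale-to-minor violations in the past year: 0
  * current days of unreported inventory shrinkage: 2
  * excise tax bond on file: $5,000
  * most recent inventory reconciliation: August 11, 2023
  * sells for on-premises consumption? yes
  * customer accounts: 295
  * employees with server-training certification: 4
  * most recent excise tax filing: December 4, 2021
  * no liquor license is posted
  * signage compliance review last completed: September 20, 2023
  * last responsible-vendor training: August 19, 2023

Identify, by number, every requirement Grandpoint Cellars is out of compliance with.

1. responsible-vendor training 55 days ago vs limit 60 → met
2. liquor license absent → not met
3. security system test 129 days ago vs limit 120 → not met
4. days of unreported inventory shrinkage 2 ≤ 10 → met
5. age-verification audit 34 days ago vs limit 30 → not met
6. inventory reconciliation 63 days ago vs limit 60 → not met
7. condition 'sells for on-premises consumption' holds; employees with server-training certification 4 < 6 → not met
8. liquor liability coverage $750,000 < $875,000 → not met
9. signage compliance review 23 days ago vs limit 30 → met
10. excise tax filing 678 days ago vs limit 730 → met
11. excise tax bond $5,000 < $15,000 → not met
12. sale-to-minor violations in the past year 0 ≤ 1 → met
Not met: 2, 3, 5, 6, 7, 8, 11

2, 3, 5, 6, 7, 8, 11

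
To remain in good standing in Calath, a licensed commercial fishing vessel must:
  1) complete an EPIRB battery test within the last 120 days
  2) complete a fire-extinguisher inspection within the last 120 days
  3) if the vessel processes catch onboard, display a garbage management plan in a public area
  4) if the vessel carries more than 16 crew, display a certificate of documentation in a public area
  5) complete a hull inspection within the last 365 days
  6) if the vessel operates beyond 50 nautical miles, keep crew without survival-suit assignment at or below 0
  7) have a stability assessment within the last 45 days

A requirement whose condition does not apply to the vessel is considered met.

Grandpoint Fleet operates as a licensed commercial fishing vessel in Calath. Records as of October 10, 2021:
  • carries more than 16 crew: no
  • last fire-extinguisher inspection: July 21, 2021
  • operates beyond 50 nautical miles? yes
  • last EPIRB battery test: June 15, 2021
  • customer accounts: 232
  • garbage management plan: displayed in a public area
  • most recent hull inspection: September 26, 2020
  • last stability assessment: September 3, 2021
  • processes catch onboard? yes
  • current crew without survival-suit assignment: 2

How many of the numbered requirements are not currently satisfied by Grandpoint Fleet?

2

1. EPIRB battery test 117 days ago vs limit 120 → met
2. fire-extinguisher inspection 81 days ago vs limit 120 → met
3. condition 'processes catch onboard' holds; garbage management plan present → met
4. condition 'carries more than 16 crew' does not hold → requirement n/a → met
5. hull inspection 379 days ago vs limit 365 → not met
6. condition 'operates beyond 50 nautical miles' holds; crew without survival-suit assignment 2 > 0 → not met
7. stability assessment 37 days ago vs limit 45 → met
Not met: 2 of 7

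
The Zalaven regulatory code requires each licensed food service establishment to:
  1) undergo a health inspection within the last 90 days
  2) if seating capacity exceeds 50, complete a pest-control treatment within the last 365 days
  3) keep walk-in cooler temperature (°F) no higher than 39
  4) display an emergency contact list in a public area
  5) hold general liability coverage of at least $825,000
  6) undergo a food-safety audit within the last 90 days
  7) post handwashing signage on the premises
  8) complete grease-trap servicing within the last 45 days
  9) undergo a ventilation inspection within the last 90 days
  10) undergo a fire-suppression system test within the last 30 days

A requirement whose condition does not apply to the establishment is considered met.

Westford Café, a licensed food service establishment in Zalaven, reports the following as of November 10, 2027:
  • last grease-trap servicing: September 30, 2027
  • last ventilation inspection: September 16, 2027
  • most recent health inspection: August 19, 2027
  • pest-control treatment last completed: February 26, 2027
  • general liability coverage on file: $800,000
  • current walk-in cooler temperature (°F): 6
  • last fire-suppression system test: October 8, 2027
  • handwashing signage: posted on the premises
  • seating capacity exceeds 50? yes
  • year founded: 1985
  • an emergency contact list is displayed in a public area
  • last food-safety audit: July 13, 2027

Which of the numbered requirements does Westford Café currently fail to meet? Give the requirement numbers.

1. health inspection 83 days ago vs limit 90 → met
2. condition 'seating capacity exceeds 50' holds; pest-control treatment 257 days ago vs limit 365 → met
3. walk-in cooler temperature (°F) 6 ≤ 39 → met
4. emergency contact list present → met
5. general liability coverage $800,000 < $825,000 → not met
6. food-safety audit 120 days ago vs limit 90 → not met
7. handwashing signage present → met
8. grease-trap servicing 41 days ago vs limit 45 → met
9. ventilation inspection 55 days ago vs limit 90 → met
10. fire-suppression system test 33 days ago vs limit 30 → not met
Not met: 5, 6, 10

5, 6, 10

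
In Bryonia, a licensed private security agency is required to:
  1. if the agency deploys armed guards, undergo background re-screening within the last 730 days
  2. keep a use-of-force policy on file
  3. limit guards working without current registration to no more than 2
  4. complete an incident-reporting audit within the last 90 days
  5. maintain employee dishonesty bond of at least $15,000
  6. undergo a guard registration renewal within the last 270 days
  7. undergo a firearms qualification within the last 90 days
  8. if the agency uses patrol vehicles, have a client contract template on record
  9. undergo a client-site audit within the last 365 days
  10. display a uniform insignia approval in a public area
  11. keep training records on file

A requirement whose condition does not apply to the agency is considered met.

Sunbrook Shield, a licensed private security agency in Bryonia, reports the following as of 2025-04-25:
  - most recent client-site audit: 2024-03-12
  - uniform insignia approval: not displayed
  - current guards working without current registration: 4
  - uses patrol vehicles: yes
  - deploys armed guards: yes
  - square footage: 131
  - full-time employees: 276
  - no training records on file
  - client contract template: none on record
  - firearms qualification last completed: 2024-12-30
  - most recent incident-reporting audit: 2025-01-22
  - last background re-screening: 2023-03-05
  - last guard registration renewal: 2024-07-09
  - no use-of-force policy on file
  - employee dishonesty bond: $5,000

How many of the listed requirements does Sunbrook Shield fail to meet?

1. condition 'deploys armed guards' holds; background re-screening 782 days ago vs limit 730 → not met
2. use-of-force policy absent → not met
3. guards working without current registration 4 > 2 → not met
4. incident-reporting audit 93 days ago vs limit 90 → not met
5. employee dishonesty bond $5,000 < $15,000 → not met
6. guard registration renewal 290 days ago vs limit 270 → not met
7. firearms qualification 116 days ago vs limit 90 → not met
8. condition 'uses patrol vehicles' holds; client contract template absent → not met
9. client-site audit 409 days ago vs limit 365 → not met
10. uniform insignia approval absent → not met
11. training records absent → not met
Not met: 11 of 11

11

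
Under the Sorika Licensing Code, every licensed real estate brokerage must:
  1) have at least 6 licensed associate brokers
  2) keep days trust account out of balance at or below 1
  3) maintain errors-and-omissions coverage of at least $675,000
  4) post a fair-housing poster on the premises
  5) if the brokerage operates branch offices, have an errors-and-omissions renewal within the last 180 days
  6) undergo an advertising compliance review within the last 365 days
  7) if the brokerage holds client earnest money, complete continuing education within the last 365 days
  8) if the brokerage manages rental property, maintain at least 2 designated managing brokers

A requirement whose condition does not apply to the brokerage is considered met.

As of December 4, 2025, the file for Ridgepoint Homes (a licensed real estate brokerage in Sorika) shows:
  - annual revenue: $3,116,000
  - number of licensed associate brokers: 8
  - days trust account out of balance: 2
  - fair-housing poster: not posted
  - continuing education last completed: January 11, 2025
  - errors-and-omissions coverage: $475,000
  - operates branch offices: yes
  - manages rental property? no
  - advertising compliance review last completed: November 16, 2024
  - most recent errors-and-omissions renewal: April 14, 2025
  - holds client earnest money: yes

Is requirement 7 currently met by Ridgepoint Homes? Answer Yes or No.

Yes

7. condition 'holds client earnest money' holds; continuing education 327 days ago vs limit 365 → met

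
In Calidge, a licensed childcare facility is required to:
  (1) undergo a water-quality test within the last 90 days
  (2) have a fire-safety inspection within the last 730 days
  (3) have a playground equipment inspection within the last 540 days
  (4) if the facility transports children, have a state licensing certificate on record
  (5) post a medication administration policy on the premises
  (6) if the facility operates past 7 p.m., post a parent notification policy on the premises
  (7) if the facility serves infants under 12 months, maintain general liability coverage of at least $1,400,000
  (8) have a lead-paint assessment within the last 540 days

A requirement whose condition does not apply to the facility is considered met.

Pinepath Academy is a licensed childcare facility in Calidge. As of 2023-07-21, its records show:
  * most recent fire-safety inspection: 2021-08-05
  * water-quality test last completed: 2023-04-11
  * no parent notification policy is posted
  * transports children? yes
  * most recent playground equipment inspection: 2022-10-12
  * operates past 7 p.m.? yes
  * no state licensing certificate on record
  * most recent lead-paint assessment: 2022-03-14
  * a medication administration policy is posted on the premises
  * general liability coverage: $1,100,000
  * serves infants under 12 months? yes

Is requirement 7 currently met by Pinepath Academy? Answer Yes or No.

No

7. condition 'serves infants under 12 months' holds; general liability coverage $1,100,000 < $1,400,000 → not met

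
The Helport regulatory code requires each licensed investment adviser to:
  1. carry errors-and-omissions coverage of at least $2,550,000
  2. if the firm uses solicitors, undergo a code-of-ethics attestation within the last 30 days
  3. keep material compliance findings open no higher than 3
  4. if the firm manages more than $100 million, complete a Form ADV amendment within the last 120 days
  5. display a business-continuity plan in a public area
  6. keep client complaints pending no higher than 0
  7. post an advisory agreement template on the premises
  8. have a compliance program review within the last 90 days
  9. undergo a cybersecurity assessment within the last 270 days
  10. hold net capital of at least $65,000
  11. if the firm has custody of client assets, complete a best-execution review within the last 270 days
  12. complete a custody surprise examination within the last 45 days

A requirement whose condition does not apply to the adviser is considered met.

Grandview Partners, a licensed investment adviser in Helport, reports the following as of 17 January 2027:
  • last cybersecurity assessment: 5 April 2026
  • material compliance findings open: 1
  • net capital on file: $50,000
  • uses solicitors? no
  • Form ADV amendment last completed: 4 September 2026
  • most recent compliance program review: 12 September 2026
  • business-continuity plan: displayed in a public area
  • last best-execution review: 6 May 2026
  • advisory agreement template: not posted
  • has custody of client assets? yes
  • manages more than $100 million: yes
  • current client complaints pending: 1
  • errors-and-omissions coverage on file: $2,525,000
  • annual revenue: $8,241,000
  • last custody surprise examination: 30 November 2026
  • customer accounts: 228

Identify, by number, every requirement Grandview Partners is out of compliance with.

1, 4, 6, 7, 8, 9, 10, 12

1. errors-and-omissions coverage $2,525,000 < $2,550,000 → not met
2. condition 'uses solicitors' does not hold → requirement n/a → met
3. material compliance findings open 1 ≤ 3 → met
4. condition 'manages more than $100 million' holds; Form ADV amendment 135 days ago vs limit 120 → not met
5. business-continuity plan present → met
6. client complaints pending 1 > 0 → not met
7. advisory agreement template absent → not met
8. compliance program review 127 days ago vs limit 90 → not met
9. cybersecurity assessment 287 days ago vs limit 270 → not met
10. net capital $50,000 < $65,000 → not met
11. condition 'has custody of client assets' holds; best-execution review 256 days ago vs limit 270 → met
12. custody surprise examination 48 days ago vs limit 45 → not met
Not met: 1, 4, 6, 7, 8, 9, 10, 12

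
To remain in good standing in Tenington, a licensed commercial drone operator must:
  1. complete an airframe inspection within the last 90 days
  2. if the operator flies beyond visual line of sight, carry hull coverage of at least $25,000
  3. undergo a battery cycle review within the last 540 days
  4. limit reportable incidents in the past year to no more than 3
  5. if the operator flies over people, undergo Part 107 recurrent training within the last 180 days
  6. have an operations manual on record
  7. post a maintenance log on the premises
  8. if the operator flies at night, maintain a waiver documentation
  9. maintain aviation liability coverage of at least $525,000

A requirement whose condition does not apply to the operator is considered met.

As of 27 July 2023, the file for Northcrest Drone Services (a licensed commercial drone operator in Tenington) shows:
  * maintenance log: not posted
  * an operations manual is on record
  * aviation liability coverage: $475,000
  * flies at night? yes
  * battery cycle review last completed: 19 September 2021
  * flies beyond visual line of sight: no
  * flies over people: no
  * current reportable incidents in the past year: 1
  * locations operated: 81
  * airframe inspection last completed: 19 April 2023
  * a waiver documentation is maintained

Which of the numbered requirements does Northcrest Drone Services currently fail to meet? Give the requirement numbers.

1, 3, 7, 9

1. airframe inspection 99 days ago vs limit 90 → not met
2. condition 'flies beyond visual line of sight' does not hold → requirement n/a → met
3. battery cycle review 676 days ago vs limit 540 → not met
4. reportable incidents in the past year 1 ≤ 3 → met
5. condition 'flies over people' does not hold → requirement n/a → met
6. operations manual present → met
7. maintenance log absent → not met
8. condition 'flies at night' holds; waiver documentation present → met
9. aviation liability coverage $475,000 < $525,000 → not met
Not met: 1, 3, 7, 9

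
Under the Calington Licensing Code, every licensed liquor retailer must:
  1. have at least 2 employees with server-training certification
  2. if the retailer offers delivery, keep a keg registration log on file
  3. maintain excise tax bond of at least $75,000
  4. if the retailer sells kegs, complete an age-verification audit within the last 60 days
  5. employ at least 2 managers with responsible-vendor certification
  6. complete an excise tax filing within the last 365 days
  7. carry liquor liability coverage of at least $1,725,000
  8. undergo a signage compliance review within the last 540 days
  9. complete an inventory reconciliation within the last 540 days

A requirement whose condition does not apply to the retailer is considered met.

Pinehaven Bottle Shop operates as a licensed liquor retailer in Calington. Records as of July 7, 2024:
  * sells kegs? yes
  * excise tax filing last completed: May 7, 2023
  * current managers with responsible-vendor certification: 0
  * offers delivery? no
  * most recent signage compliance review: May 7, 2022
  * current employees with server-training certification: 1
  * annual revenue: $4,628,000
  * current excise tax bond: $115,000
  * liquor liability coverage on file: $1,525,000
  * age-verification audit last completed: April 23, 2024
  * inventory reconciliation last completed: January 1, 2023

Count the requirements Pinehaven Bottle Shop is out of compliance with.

7

1. employees with server-training certification 1 < 2 → not met
2. condition 'offers delivery' does not hold → requirement n/a → met
3. excise tax bond $115,000 ≥ $75,000 → met
4. condition 'sells kegs' holds; age-verification audit 75 days ago vs limit 60 → not met
5. managers with responsible-vendor certification 0 < 2 → not met
6. excise tax filing 427 days ago vs limit 365 → not met
7. liquor liability coverage $1,525,000 < $1,725,000 → not met
8. signage compliance review 792 days ago vs limit 540 → not met
9. inventory reconciliation 553 days ago vs limit 540 → not met
Not met: 7 of 9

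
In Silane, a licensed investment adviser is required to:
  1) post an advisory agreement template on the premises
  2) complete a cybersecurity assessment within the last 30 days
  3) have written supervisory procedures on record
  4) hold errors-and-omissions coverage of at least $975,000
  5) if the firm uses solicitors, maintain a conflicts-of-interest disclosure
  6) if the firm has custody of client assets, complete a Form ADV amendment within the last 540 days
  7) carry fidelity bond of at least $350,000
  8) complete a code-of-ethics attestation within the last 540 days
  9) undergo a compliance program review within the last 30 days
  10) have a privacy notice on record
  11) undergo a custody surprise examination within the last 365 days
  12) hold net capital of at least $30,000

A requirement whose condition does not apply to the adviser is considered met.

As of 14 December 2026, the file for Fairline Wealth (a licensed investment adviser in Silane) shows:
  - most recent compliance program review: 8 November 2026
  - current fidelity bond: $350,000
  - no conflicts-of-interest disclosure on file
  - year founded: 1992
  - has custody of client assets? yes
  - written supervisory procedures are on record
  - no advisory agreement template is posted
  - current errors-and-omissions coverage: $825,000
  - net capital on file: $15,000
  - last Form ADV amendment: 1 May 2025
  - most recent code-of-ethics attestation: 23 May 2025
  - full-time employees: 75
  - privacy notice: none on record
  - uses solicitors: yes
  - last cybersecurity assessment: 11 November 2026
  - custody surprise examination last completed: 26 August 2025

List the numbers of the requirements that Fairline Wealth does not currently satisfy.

1, 2, 4, 5, 6, 8, 9, 10, 11, 12

1. advisory agreement template absent → not met
2. cybersecurity assessment 33 days ago vs limit 30 → not met
3. written supervisory procedures present → met
4. errors-and-omissions coverage $825,000 < $975,000 → not met
5. condition 'uses solicitors' holds; conflicts-of-interest disclosure absent → not met
6. condition 'has custody of client assets' holds; Form ADV amendment 592 days ago vs limit 540 → not met
7. fidelity bond $350,000 ≥ $350,000 → met
8. code-of-ethics attestation 570 days ago vs limit 540 → not met
9. compliance program review 36 days ago vs limit 30 → not met
10. privacy notice absent → not met
11. custody surprise examination 475 days ago vs limit 365 → not met
12. net capital $15,000 < $30,000 → not met
Not met: 1, 2, 4, 5, 6, 8, 9, 10, 11, 12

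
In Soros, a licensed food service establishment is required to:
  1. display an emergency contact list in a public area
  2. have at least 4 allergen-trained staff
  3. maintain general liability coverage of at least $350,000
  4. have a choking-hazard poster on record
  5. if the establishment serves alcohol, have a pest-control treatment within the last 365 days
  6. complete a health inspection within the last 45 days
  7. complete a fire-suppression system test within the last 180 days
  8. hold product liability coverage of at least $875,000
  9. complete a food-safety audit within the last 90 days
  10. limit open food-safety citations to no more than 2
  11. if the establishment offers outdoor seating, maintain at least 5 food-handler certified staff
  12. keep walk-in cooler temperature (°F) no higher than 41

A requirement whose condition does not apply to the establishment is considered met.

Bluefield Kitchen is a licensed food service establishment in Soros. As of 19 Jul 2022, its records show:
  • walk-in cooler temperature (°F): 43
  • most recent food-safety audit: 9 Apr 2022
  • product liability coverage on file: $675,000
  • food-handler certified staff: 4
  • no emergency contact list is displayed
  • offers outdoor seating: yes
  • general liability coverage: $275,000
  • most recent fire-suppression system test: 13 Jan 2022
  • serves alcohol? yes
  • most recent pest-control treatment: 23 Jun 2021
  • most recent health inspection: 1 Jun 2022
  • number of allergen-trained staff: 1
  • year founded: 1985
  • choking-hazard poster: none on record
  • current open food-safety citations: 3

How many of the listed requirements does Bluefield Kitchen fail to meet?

1. emergency contact list absent → not met
2. allergen-trained staff 1 < 4 → not met
3. general liability coverage $275,000 < $350,000 → not met
4. choking-hazard poster absent → not met
5. condition 'serves alcohol' holds; pest-control treatment 391 days ago vs limit 365 → not met
6. health inspection 48 days ago vs limit 45 → not met
7. fire-suppression system test 187 days ago vs limit 180 → not met
8. product liability coverage $675,000 < $875,000 → not met
9. food-safety audit 101 days ago vs limit 90 → not met
10. open food-safety citations 3 > 2 → not met
11. condition 'offers outdoor seating' holds; food-handler certified staff 4 < 5 → not met
12. walk-in cooler temperature (°F) 43 > 41 → not met
Not met: 12 of 12

12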